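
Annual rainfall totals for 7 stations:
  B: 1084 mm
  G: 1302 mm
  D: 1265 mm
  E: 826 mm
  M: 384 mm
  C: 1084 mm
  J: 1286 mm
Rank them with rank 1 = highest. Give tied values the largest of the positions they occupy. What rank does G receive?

Sorted (descending): 1302, 1286, 1265, 1084, 1084, 826, 384
The 2 values of 1084 occupy positions 4–5 → each gets rank 5.
G has value 1302 mm → rank 1.

1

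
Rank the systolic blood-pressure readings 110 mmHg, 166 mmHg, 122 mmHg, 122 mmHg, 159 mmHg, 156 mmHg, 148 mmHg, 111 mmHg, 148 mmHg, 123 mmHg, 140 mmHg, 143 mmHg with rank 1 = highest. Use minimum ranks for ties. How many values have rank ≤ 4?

5

Sorted (descending): 166, 159, 156, 148, 148, 143, 140, 123, 122, 122, 111, 110
The 2 values of 148 occupy positions 4–5 → each gets rank 4.
The 2 values of 122 occupy positions 9–10 → each gets rank 9.
Ranks ≤ 4: {1, 2, 3, 4, 4} → 5 values.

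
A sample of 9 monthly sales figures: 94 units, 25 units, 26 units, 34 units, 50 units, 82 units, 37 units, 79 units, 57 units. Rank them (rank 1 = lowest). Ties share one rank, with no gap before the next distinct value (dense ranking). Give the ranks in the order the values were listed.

9, 1, 2, 3, 5, 8, 4, 7, 6

Sorted (ascending): 25, 26, 34, 37, 50, 57, 79, 82, 94
No ties — each value takes its position as its rank.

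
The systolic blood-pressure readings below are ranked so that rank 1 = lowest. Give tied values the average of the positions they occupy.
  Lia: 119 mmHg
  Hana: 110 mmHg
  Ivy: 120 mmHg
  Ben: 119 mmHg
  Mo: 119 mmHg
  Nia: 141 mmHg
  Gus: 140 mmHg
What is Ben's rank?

Sorted (ascending): 110, 119, 119, 119, 120, 140, 141
The 3 values of 119 occupy positions 2–4 → average rank 3.
Ben has value 119 mmHg → rank 3.

3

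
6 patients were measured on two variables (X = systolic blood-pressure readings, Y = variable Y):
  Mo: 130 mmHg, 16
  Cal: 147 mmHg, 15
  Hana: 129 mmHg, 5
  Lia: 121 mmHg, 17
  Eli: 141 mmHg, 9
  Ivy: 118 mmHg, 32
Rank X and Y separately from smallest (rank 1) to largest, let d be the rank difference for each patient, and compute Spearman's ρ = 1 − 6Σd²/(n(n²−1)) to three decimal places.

Ranks of variable 1: 4, 6, 3, 2, 5, 1
Ranks of variable 2: 4, 3, 1, 5, 2, 6
d = r₁ − r₂: 0, 3, 2, -3, 3, -5
d²: 0, 9, 4, 9, 9, 25; Σd² = 56
ρ = 1 − 6·56/(6·35) = 1 − 336/210 = -0.600

-0.600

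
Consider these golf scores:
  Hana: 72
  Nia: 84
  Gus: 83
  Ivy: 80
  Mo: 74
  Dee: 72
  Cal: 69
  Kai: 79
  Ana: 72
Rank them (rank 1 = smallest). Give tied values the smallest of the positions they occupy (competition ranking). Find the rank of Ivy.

Sorted (ascending): 69, 72, 72, 72, 74, 79, 80, 83, 84
The 3 values of 72 occupy positions 2–4 → each gets rank 2.
Ivy has value 80 → rank 7.

7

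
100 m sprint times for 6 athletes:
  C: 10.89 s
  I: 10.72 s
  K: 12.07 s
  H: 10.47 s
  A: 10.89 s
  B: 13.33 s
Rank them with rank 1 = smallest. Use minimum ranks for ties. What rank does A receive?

Sorted (ascending): 10.47, 10.72, 10.89, 10.89, 12.07, 13.33
The 2 values of 10.89 occupy positions 3–4 → each gets rank 3.
A has value 10.89 s → rank 3.

3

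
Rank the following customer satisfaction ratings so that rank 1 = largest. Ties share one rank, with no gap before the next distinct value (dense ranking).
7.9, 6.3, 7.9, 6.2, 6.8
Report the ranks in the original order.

1, 3, 1, 4, 2

Sorted (descending): 7.9, 7.9, 6.8, 6.3, 6.2
The 2 values of 7.9 share dense rank 1.
Remaining distinct values take the next consecutive integers.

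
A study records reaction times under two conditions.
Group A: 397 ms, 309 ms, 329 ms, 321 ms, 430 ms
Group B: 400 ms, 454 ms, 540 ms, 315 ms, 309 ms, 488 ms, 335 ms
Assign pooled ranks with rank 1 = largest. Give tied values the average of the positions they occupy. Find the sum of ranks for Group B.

39.5

Sorted (descending): 540, 488, 454, 430, 400, 397, 335, 329, 321, 315, 309, 309
The 2 values of 309 occupy positions 11–12 → average rank (11+12)/2 = 11.5.
Group B values → pooled ranks: 400→5, 454→3, 540→1, 315→10, 309→11.5, 488→2, 335→7
Rank sum = 5 + 3 + 1 + 10 + 11.5 + 2 + 7 = 39.5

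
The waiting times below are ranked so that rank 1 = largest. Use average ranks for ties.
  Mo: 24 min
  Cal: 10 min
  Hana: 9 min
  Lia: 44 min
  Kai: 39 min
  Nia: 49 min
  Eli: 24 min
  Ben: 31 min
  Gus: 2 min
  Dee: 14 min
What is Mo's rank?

Sorted (descending): 49, 44, 39, 31, 24, 24, 14, 10, 9, 2
The 2 values of 24 occupy positions 5–6 → average rank (5+6)/2 = 5.5.
Mo has value 24 min → rank 5.5.

5.5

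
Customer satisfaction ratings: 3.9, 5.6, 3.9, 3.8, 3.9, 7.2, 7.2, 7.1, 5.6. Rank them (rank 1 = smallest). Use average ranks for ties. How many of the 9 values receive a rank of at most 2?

1

Sorted (ascending): 3.8, 3.9, 3.9, 3.9, 5.6, 5.6, 7.1, 7.2, 7.2
The 3 values of 3.9 occupy positions 2–4 → average rank 3.
The 2 values of 5.6 occupy positions 5–6 → average rank (5+6)/2 = 5.5.
The 2 values of 7.2 occupy positions 8–9 → average rank (8+9)/2 = 8.5.
Ranks ≤ 2: {1} → 1 value.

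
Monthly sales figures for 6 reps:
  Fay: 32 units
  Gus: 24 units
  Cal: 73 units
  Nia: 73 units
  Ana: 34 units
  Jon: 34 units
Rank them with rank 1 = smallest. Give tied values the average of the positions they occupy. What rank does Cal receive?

5.5

Sorted (ascending): 24, 32, 34, 34, 73, 73
The 2 values of 34 occupy positions 3–4 → average rank (3+4)/2 = 3.5.
The 2 values of 73 occupy positions 5–6 → average rank (5+6)/2 = 5.5.
Cal has value 73 units → rank 5.5.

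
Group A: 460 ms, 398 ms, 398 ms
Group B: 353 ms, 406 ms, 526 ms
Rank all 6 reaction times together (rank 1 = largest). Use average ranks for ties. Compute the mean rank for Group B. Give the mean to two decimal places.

3.33

Sorted (descending): 526, 460, 406, 398, 398, 353
The 2 values of 398 occupy positions 4–5 → average rank (4+5)/2 = 4.5.
Group B values → pooled ranks: 353→6, 406→3, 526→1
Mean rank = (6 + 3 + 1) / 3 = 3.33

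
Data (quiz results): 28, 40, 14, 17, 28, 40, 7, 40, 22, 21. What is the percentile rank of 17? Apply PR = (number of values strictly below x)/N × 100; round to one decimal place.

20.0

N = 10.
Strictly below 17: 2. Equal to 17: 1.
PR = 2/10 × 100 = 20.0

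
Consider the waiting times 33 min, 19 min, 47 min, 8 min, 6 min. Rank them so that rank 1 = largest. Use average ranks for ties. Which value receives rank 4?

8

Sorted (descending): 47, 33, 19, 8, 6
No ties — each value takes its position as its rank.
Rank 4 → value 8.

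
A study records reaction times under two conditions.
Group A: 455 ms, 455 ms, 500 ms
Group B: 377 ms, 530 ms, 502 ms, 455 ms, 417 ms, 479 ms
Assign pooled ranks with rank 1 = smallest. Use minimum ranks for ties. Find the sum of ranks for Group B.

Sorted (ascending): 377, 417, 455, 455, 455, 479, 500, 502, 530
The 3 values of 455 occupy positions 3–5 → each gets rank 3.
Group B values → pooled ranks: 377→1, 530→9, 502→8, 455→3, 417→2, 479→6
Rank sum = 1 + 9 + 8 + 3 + 2 + 6 = 29

29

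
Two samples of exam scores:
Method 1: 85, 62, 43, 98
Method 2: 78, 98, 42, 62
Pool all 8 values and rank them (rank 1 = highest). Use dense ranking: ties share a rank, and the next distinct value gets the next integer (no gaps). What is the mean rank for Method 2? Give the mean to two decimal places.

Sorted (descending): 98, 98, 85, 78, 62, 62, 43, 42
The 2 values of 98 share dense rank 1.
The 2 values of 62 share dense rank 4.
Remaining distinct values take the next consecutive integers.
Method 2 values → pooled ranks: 78→3, 98→1, 42→6, 62→4
Mean rank = (3 + 1 + 6 + 4) / 4 = 3.50

3.50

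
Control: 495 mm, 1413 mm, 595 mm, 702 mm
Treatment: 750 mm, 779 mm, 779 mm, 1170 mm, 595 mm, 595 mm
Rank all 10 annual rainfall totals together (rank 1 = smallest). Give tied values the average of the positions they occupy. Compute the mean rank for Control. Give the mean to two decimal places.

Sorted (ascending): 495, 595, 595, 595, 702, 750, 779, 779, 1170, 1413
The 3 values of 595 occupy positions 2–4 → average rank 3.
The 2 values of 779 occupy positions 7–8 → average rank (7+8)/2 = 7.5.
Control values → pooled ranks: 495→1, 1413→10, 595→3, 702→5
Mean rank = (1 + 10 + 3 + 5) / 4 = 4.75

4.75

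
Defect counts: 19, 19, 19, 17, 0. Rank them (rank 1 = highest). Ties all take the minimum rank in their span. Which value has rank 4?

17

Sorted (descending): 19, 19, 19, 17, 0
The 3 values of 19 occupy positions 1–3 → each gets rank 1.
Rank 4 → value 17.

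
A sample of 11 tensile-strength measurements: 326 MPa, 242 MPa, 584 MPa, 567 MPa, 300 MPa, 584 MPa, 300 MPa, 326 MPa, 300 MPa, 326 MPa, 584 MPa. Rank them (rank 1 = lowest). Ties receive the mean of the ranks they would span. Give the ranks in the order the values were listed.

6, 1, 10, 8, 3, 10, 3, 6, 3, 6, 10

Sorted (ascending): 242, 300, 300, 300, 326, 326, 326, 567, 584, 584, 584
The 3 values of 300 occupy positions 2–4 → average rank 3.
The 3 values of 326 occupy positions 5–7 → average rank 6.
The 3 values of 584 occupy positions 9–11 → average rank 10.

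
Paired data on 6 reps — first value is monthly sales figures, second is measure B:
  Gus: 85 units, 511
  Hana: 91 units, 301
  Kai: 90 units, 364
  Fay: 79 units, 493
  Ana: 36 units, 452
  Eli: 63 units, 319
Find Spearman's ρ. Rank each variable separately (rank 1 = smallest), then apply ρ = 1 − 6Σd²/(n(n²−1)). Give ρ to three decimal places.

Ranks of variable 1: 4, 6, 5, 3, 1, 2
Ranks of variable 2: 6, 1, 3, 5, 4, 2
d = r₁ − r₂: -2, 5, 2, -2, -3, 0
d²: 4, 25, 4, 4, 9, 0; Σd² = 46
ρ = 1 − 6·46/(6·35) = 1 − 276/210 = -0.314

-0.314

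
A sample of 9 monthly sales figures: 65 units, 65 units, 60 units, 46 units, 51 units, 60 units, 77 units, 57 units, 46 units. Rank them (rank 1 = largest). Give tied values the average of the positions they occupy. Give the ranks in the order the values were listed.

2.5, 2.5, 4.5, 8.5, 7, 4.5, 1, 6, 8.5

Sorted (descending): 77, 65, 65, 60, 60, 57, 51, 46, 46
The 2 values of 65 occupy positions 2–3 → average rank (2+3)/2 = 2.5.
The 2 values of 60 occupy positions 4–5 → average rank (4+5)/2 = 4.5.
The 2 values of 46 occupy positions 8–9 → average rank (8+9)/2 = 8.5.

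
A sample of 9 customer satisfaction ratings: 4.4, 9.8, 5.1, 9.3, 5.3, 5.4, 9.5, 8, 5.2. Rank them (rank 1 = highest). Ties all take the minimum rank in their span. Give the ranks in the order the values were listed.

Sorted (descending): 9.8, 9.5, 9.3, 8, 5.4, 5.3, 5.2, 5.1, 4.4
No ties — each value takes its position as its rank.

9, 1, 8, 3, 6, 5, 2, 4, 7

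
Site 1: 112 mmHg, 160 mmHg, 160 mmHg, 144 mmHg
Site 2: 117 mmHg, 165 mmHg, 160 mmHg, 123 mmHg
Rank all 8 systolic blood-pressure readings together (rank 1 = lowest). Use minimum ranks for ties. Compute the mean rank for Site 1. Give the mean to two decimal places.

Sorted (ascending): 112, 117, 123, 144, 160, 160, 160, 165
The 3 values of 160 occupy positions 5–7 → each gets rank 5.
Site 1 values → pooled ranks: 112→1, 160→5, 160→5, 144→4
Mean rank = (1 + 5 + 5 + 4) / 4 = 3.75

3.75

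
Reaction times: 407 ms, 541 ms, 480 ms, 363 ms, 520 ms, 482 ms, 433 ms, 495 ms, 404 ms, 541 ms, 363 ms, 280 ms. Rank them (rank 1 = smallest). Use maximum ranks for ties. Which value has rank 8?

Sorted (ascending): 280, 363, 363, 404, 407, 433, 480, 482, 495, 520, 541, 541
The 2 values of 363 occupy positions 2–3 → each gets rank 3.
The 2 values of 541 occupy positions 11–12 → each gets rank 12.
Rank 8 → value 482.

482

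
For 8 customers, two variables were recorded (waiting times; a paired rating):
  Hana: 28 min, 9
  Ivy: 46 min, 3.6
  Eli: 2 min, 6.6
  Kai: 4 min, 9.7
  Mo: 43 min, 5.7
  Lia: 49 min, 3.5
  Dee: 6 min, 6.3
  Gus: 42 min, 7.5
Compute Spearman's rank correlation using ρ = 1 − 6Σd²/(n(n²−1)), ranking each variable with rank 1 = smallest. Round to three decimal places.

-0.738

Ranks of variable 1: 4, 7, 1, 2, 6, 8, 3, 5
Ranks of variable 2: 7, 2, 5, 8, 3, 1, 4, 6
d = r₁ − r₂: -3, 5, -4, -6, 3, 7, -1, -1
d²: 9, 25, 16, 36, 9, 49, 1, 1; Σd² = 146
ρ = 1 − 6·146/(8·63) = 1 − 876/504 = -0.738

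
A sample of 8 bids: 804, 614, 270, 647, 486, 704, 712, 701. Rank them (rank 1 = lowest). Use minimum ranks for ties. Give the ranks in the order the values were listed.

Sorted (ascending): 270, 486, 614, 647, 701, 704, 712, 804
No ties — each value takes its position as its rank.

8, 3, 1, 4, 2, 6, 7, 5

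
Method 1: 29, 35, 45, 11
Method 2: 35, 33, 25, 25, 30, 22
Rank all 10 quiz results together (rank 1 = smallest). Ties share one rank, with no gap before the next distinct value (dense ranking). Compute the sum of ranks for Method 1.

Sorted (ascending): 11, 22, 25, 25, 29, 30, 33, 35, 35, 45
The 2 values of 25 share dense rank 3.
The 2 values of 35 share dense rank 7.
Remaining distinct values take the next consecutive integers.
Method 1 values → pooled ranks: 29→4, 35→7, 45→8, 11→1
Rank sum = 4 + 7 + 8 + 1 = 20

20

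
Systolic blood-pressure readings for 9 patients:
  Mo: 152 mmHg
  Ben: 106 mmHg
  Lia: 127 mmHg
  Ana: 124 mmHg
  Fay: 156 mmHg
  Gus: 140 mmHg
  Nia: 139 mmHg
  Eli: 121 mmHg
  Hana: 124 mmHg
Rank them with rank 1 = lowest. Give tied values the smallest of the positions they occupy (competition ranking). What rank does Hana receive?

3

Sorted (ascending): 106, 121, 124, 124, 127, 139, 140, 152, 156
The 2 values of 124 occupy positions 3–4 → each gets rank 3.
Hana has value 124 mmHg → rank 3.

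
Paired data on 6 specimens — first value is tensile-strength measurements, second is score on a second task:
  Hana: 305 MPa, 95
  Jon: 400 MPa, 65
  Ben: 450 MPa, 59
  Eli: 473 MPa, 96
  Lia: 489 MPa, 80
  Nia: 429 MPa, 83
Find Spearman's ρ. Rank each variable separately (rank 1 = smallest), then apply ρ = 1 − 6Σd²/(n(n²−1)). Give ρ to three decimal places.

Ranks of variable 1: 1, 2, 4, 5, 6, 3
Ranks of variable 2: 5, 2, 1, 6, 3, 4
d = r₁ − r₂: -4, 0, 3, -1, 3, -1
d²: 16, 0, 9, 1, 9, 1; Σd² = 36
ρ = 1 − 6·36/(6·35) = 1 − 216/210 = -0.029

-0.029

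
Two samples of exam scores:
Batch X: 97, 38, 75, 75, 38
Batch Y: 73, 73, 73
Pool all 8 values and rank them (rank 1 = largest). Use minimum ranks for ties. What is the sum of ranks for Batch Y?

Sorted (descending): 97, 75, 75, 73, 73, 73, 38, 38
The 2 values of 75 occupy positions 2–3 → each gets rank 2.
The 3 values of 73 occupy positions 4–6 → each gets rank 4.
The 2 values of 38 occupy positions 7–8 → each gets rank 7.
Batch Y values → pooled ranks: 73→4, 73→4, 73→4
Rank sum = 4 + 4 + 4 = 12

12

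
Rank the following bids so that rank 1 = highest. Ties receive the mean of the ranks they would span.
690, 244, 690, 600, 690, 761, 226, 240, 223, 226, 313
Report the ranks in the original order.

Sorted (descending): 761, 690, 690, 690, 600, 313, 244, 240, 226, 226, 223
The 3 values of 690 occupy positions 2–4 → average rank 3.
The 2 values of 226 occupy positions 9–10 → average rank (9+10)/2 = 9.5.

3, 7, 3, 5, 3, 1, 9.5, 8, 11, 9.5, 6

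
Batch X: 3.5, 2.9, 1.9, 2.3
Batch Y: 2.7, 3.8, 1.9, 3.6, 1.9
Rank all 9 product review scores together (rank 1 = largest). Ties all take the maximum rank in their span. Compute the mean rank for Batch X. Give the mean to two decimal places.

5.50

Sorted (descending): 3.8, 3.6, 3.5, 2.9, 2.7, 2.3, 1.9, 1.9, 1.9
The 3 values of 1.9 occupy positions 7–9 → each gets rank 9.
Batch X values → pooled ranks: 3.5→3, 2.9→4, 1.9→9, 2.3→6
Mean rank = (3 + 4 + 9 + 6) / 4 = 5.50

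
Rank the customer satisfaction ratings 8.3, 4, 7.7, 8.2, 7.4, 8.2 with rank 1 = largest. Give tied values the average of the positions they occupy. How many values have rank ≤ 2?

1

Sorted (descending): 8.3, 8.2, 8.2, 7.7, 7.4, 4
The 2 values of 8.2 occupy positions 2–3 → average rank (2+3)/2 = 2.5.
Ranks ≤ 2: {1} → 1 value.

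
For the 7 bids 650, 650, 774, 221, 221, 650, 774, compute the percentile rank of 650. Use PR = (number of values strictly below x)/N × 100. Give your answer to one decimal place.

N = 7.
Strictly below 650: 2. Equal to 650: 3.
PR = 2/7 × 100 = 28.6

28.6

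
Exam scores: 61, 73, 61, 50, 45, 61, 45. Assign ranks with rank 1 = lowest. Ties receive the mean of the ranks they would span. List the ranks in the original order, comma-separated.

Sorted (ascending): 45, 45, 50, 61, 61, 61, 73
The 2 values of 45 occupy positions 1–2 → average rank (1+2)/2 = 1.5.
The 3 values of 61 occupy positions 4–6 → average rank 5.

5, 7, 5, 3, 1.5, 5, 1.5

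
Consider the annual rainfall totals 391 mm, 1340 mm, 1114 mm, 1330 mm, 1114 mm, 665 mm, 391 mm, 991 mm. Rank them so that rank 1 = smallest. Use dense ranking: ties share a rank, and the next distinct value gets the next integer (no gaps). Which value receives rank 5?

1330

Sorted (ascending): 391, 391, 665, 991, 1114, 1114, 1330, 1340
The 2 values of 391 share dense rank 1.
The 2 values of 1114 share dense rank 4.
Remaining distinct values take the next consecutive integers.
Rank 5 → value 1330.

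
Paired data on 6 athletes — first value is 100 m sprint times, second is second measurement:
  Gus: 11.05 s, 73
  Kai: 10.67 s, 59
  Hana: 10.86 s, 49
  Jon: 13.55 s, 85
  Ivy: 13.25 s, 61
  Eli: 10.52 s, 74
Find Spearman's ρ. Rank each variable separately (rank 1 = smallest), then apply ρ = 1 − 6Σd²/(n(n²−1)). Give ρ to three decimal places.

0.314

Ranks of variable 1: 4, 2, 3, 6, 5, 1
Ranks of variable 2: 4, 2, 1, 6, 3, 5
d = r₁ − r₂: 0, 0, 2, 0, 2, -4
d²: 0, 0, 4, 0, 4, 16; Σd² = 24
ρ = 1 − 6·24/(6·35) = 1 − 144/210 = 0.314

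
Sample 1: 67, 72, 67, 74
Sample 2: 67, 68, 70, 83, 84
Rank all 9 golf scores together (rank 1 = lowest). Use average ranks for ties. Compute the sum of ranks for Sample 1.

Sorted (ascending): 67, 67, 67, 68, 70, 72, 74, 83, 84
The 3 values of 67 occupy positions 1–3 → average rank 2.
Sample 1 values → pooled ranks: 67→2, 72→6, 67→2, 74→7
Rank sum = 2 + 6 + 2 + 7 = 17

17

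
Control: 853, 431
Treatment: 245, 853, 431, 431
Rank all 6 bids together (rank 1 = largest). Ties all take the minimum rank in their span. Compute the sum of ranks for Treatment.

13

Sorted (descending): 853, 853, 431, 431, 431, 245
The 2 values of 853 occupy positions 1–2 → each gets rank 1.
The 3 values of 431 occupy positions 3–5 → each gets rank 3.
Treatment values → pooled ranks: 245→6, 853→1, 431→3, 431→3
Rank sum = 6 + 1 + 3 + 3 = 13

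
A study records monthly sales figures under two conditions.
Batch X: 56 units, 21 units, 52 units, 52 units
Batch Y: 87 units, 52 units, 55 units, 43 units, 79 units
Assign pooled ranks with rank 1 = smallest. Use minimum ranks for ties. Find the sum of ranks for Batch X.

Sorted (ascending): 21, 43, 52, 52, 52, 55, 56, 79, 87
The 3 values of 52 occupy positions 3–5 → each gets rank 3.
Batch X values → pooled ranks: 56→7, 21→1, 52→3, 52→3
Rank sum = 7 + 1 + 3 + 3 = 14

14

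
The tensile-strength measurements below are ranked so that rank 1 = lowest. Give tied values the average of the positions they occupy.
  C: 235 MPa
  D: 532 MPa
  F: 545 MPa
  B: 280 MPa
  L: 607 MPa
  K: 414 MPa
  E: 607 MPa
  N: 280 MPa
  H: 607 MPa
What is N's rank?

2.5

Sorted (ascending): 235, 280, 280, 414, 532, 545, 607, 607, 607
The 2 values of 280 occupy positions 2–3 → average rank (2+3)/2 = 2.5.
The 3 values of 607 occupy positions 7–9 → average rank 8.
N has value 280 MPa → rank 2.5.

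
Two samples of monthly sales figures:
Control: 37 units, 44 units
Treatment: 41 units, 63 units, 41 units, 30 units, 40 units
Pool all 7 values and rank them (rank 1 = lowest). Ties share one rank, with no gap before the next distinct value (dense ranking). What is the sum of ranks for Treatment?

Sorted (ascending): 30, 37, 40, 41, 41, 44, 63
The 2 values of 41 share dense rank 4.
Remaining distinct values take the next consecutive integers.
Treatment values → pooled ranks: 41→4, 63→6, 41→4, 30→1, 40→3
Rank sum = 4 + 6 + 4 + 1 + 3 = 18

18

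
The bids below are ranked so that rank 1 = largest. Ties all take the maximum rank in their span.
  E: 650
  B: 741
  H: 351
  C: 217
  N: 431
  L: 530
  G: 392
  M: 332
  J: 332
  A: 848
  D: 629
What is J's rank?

10

Sorted (descending): 848, 741, 650, 629, 530, 431, 392, 351, 332, 332, 217
The 2 values of 332 occupy positions 9–10 → each gets rank 10.
J has value 332 → rank 10.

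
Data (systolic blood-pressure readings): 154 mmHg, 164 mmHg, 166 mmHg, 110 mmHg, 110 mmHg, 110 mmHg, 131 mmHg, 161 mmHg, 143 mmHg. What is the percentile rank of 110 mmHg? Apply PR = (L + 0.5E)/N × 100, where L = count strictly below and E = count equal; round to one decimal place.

N = 9.
Strictly below 110: 0. Equal to 110: 3.
PR = (0 + 0.5·3)/9 × 100 = 16.7

16.7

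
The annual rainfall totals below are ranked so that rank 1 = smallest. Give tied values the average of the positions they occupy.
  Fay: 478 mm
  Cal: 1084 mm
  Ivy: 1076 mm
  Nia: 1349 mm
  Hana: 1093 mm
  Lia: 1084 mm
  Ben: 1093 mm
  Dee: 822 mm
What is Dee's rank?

2

Sorted (ascending): 478, 822, 1076, 1084, 1084, 1093, 1093, 1349
The 2 values of 1084 occupy positions 4–5 → average rank (4+5)/2 = 4.5.
The 2 values of 1093 occupy positions 6–7 → average rank (6+7)/2 = 6.5.
Dee has value 822 mm → rank 2.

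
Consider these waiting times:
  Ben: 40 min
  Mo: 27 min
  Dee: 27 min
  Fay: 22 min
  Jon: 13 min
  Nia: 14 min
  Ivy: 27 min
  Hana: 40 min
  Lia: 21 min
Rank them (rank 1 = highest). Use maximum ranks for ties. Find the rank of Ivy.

5

Sorted (descending): 40, 40, 27, 27, 27, 22, 21, 14, 13
The 2 values of 40 occupy positions 1–2 → each gets rank 2.
The 3 values of 27 occupy positions 3–5 → each gets rank 5.
Ivy has value 27 min → rank 5.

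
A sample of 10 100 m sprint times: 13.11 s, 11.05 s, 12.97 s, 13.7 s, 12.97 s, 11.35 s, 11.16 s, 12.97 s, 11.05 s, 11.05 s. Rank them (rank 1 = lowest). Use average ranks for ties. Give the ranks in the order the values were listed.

Sorted (ascending): 11.05, 11.05, 11.05, 11.16, 11.35, 12.97, 12.97, 12.97, 13.11, 13.7
The 3 values of 11.05 occupy positions 1–3 → average rank 2.
The 3 values of 12.97 occupy positions 6–8 → average rank 7.

9, 2, 7, 10, 7, 5, 4, 7, 2, 2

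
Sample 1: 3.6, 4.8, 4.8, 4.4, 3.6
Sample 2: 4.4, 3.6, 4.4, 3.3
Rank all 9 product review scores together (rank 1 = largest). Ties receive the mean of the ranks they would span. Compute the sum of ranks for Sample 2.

24

Sorted (descending): 4.8, 4.8, 4.4, 4.4, 4.4, 3.6, 3.6, 3.6, 3.3
The 2 values of 4.8 occupy positions 1–2 → average rank (1+2)/2 = 1.5.
The 3 values of 4.4 occupy positions 3–5 → average rank 4.
The 3 values of 3.6 occupy positions 6–8 → average rank 7.
Sample 2 values → pooled ranks: 4.4→4, 3.6→7, 4.4→4, 3.3→9
Rank sum = 4 + 7 + 4 + 9 = 24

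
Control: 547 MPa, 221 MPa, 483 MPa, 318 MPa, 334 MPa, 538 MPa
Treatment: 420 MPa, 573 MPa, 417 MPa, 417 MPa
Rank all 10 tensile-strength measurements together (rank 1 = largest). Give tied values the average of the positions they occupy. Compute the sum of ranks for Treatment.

19

Sorted (descending): 573, 547, 538, 483, 420, 417, 417, 334, 318, 221
The 2 values of 417 occupy positions 6–7 → average rank (6+7)/2 = 6.5.
Treatment values → pooled ranks: 420→5, 573→1, 417→6.5, 417→6.5
Rank sum = 5 + 1 + 6.5 + 6.5 = 19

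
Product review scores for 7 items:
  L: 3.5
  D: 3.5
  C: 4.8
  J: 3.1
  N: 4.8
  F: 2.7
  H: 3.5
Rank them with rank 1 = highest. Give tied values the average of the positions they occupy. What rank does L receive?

4

Sorted (descending): 4.8, 4.8, 3.5, 3.5, 3.5, 3.1, 2.7
The 2 values of 4.8 occupy positions 1–2 → average rank (1+2)/2 = 1.5.
The 3 values of 3.5 occupy positions 3–5 → average rank 4.
L has value 3.5 → rank 4.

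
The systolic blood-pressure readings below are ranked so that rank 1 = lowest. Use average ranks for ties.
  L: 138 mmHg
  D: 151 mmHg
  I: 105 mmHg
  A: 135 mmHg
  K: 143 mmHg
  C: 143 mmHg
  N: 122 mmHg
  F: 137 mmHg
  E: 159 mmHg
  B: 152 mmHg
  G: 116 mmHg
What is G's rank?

2

Sorted (ascending): 105, 116, 122, 135, 137, 138, 143, 143, 151, 152, 159
The 2 values of 143 occupy positions 7–8 → average rank (7+8)/2 = 7.5.
G has value 116 mmHg → rank 2.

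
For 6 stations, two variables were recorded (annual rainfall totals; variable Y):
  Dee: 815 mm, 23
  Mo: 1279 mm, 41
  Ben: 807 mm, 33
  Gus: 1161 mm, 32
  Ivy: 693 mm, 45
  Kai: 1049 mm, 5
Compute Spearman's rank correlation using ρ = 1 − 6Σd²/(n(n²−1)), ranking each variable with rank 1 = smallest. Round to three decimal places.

-0.257

Ranks of variable 1: 3, 6, 2, 5, 1, 4
Ranks of variable 2: 2, 5, 4, 3, 6, 1
d = r₁ − r₂: 1, 1, -2, 2, -5, 3
d²: 1, 1, 4, 4, 25, 9; Σd² = 44
ρ = 1 − 6·44/(6·35) = 1 − 264/210 = -0.257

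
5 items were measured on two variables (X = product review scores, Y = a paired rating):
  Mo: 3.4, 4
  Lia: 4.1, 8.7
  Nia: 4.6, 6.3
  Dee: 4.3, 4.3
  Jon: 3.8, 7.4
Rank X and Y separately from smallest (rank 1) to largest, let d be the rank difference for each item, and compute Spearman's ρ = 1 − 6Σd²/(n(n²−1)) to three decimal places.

Ranks of variable 1: 1, 3, 5, 4, 2
Ranks of variable 2: 1, 5, 3, 2, 4
d = r₁ − r₂: 0, -2, 2, 2, -2
d²: 0, 4, 4, 4, 4; Σd² = 16
ρ = 1 − 6·16/(5·24) = 1 − 96/120 = 0.200

0.200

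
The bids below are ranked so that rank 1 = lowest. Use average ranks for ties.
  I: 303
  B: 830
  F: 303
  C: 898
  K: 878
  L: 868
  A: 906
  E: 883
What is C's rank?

Sorted (ascending): 303, 303, 830, 868, 878, 883, 898, 906
The 2 values of 303 occupy positions 1–2 → average rank (1+2)/2 = 1.5.
C has value 898 → rank 7.

7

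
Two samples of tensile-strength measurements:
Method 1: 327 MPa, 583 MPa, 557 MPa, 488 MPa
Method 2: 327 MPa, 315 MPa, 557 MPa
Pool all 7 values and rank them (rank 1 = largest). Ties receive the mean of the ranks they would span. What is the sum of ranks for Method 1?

13

Sorted (descending): 583, 557, 557, 488, 327, 327, 315
The 2 values of 557 occupy positions 2–3 → average rank (2+3)/2 = 2.5.
The 2 values of 327 occupy positions 5–6 → average rank (5+6)/2 = 5.5.
Method 1 values → pooled ranks: 327→5.5, 583→1, 557→2.5, 488→4
Rank sum = 5.5 + 1 + 2.5 + 4 = 13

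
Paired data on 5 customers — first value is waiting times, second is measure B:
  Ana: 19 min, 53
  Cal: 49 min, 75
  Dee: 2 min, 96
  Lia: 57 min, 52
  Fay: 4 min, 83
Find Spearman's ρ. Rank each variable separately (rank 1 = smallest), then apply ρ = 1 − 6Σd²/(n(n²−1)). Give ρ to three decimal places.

Ranks of variable 1: 3, 4, 1, 5, 2
Ranks of variable 2: 2, 3, 5, 1, 4
d = r₁ − r₂: 1, 1, -4, 4, -2
d²: 1, 1, 16, 16, 4; Σd² = 38
ρ = 1 − 6·38/(5·24) = 1 − 228/120 = -0.900

-0.900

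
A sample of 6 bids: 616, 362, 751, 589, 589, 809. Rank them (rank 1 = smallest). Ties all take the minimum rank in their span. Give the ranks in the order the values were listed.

4, 1, 5, 2, 2, 6

Sorted (ascending): 362, 589, 589, 616, 751, 809
The 2 values of 589 occupy positions 2–3 → each gets rank 2.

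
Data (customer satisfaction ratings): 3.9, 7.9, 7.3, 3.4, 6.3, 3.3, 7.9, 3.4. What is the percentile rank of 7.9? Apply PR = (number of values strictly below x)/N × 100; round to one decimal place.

75.0

N = 8.
Strictly below 7.9: 6. Equal to 7.9: 2.
PR = 6/8 × 100 = 75.0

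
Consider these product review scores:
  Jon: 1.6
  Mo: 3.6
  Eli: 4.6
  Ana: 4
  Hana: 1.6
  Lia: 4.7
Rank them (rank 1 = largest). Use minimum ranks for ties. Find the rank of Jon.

Sorted (descending): 4.7, 4.6, 4, 3.6, 1.6, 1.6
The 2 values of 1.6 occupy positions 5–6 → each gets rank 5.
Jon has value 1.6 → rank 5.

5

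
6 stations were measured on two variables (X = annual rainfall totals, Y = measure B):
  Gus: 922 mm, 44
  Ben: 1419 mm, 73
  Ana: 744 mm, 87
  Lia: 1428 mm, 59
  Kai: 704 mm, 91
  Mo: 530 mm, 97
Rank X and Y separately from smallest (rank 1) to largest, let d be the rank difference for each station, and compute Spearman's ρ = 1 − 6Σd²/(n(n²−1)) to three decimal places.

-0.829

Ranks of variable 1: 4, 5, 3, 6, 2, 1
Ranks of variable 2: 1, 3, 4, 2, 5, 6
d = r₁ − r₂: 3, 2, -1, 4, -3, -5
d²: 9, 4, 1, 16, 9, 25; Σd² = 64
ρ = 1 − 6·64/(6·35) = 1 − 384/210 = -0.829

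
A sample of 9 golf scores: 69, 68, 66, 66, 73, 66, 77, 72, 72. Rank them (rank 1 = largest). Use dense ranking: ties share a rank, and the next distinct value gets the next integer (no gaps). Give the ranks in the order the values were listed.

4, 5, 6, 6, 2, 6, 1, 3, 3

Sorted (descending): 77, 73, 72, 72, 69, 68, 66, 66, 66
The 2 values of 72 share dense rank 3.
The 3 values of 66 share dense rank 6.
Remaining distinct values take the next consecutive integers.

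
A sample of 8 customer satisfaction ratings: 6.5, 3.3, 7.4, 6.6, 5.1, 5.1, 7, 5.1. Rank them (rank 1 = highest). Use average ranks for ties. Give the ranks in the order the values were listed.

4, 8, 1, 3, 6, 6, 2, 6

Sorted (descending): 7.4, 7, 6.6, 6.5, 5.1, 5.1, 5.1, 3.3
The 3 values of 5.1 occupy positions 5–7 → average rank 6.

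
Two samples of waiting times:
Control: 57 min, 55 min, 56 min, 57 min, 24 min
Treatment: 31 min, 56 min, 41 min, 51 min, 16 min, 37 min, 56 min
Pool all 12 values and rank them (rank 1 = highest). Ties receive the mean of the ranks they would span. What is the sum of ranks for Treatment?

Sorted (descending): 57, 57, 56, 56, 56, 55, 51, 41, 37, 31, 24, 16
The 2 values of 57 occupy positions 1–2 → average rank (1+2)/2 = 1.5.
The 3 values of 56 occupy positions 3–5 → average rank 4.
Treatment values → pooled ranks: 31→10, 56→4, 41→8, 51→7, 16→12, 37→9, 56→4
Rank sum = 10 + 4 + 8 + 7 + 12 + 9 + 4 = 54

54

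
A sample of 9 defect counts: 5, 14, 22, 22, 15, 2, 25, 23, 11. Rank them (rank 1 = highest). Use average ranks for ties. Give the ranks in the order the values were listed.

Sorted (descending): 25, 23, 22, 22, 15, 14, 11, 5, 2
The 2 values of 22 occupy positions 3–4 → average rank (3+4)/2 = 3.5.

8, 6, 3.5, 3.5, 5, 9, 1, 2, 7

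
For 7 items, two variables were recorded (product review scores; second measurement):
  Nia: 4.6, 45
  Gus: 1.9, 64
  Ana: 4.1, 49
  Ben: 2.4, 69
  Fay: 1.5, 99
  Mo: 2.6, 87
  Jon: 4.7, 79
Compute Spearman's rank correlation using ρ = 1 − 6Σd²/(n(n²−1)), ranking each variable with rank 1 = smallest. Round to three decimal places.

-0.429

Ranks of variable 1: 6, 2, 5, 3, 1, 4, 7
Ranks of variable 2: 1, 3, 2, 4, 7, 6, 5
d = r₁ − r₂: 5, -1, 3, -1, -6, -2, 2
d²: 25, 1, 9, 1, 36, 4, 4; Σd² = 80
ρ = 1 − 6·80/(7·48) = 1 − 480/336 = -0.429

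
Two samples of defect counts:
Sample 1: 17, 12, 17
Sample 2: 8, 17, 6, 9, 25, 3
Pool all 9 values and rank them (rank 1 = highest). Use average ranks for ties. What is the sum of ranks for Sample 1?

11

Sorted (descending): 25, 17, 17, 17, 12, 9, 8, 6, 3
The 3 values of 17 occupy positions 2–4 → average rank 3.
Sample 1 values → pooled ranks: 17→3, 12→5, 17→3
Rank sum = 3 + 5 + 3 = 11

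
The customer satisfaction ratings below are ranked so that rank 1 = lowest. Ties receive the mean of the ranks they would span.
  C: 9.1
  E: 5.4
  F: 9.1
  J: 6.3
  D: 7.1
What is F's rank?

Sorted (ascending): 5.4, 6.3, 7.1, 9.1, 9.1
The 2 values of 9.1 occupy positions 4–5 → average rank (4+5)/2 = 4.5.
F has value 9.1 → rank 4.5.

4.5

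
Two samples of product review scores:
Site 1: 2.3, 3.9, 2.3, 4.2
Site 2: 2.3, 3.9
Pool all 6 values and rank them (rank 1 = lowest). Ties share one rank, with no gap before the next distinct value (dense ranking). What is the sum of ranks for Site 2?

3

Sorted (ascending): 2.3, 2.3, 2.3, 3.9, 3.9, 4.2
The 3 values of 2.3 share dense rank 1.
The 2 values of 3.9 share dense rank 2.
Remaining distinct values take the next consecutive integers.
Site 2 values → pooled ranks: 2.3→1, 3.9→2
Rank sum = 1 + 2 = 3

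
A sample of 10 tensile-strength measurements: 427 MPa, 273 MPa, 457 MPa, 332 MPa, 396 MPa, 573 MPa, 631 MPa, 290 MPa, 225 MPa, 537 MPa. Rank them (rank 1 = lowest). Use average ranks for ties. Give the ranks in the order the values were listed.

Sorted (ascending): 225, 273, 290, 332, 396, 427, 457, 537, 573, 631
No ties — each value takes its position as its rank.

6, 2, 7, 4, 5, 9, 10, 3, 1, 8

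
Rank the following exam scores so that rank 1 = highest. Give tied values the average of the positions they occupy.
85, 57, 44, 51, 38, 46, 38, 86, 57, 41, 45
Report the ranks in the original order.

Sorted (descending): 86, 85, 57, 57, 51, 46, 45, 44, 41, 38, 38
The 2 values of 57 occupy positions 3–4 → average rank (3+4)/2 = 3.5.
The 2 values of 38 occupy positions 10–11 → average rank (10+11)/2 = 10.5.

2, 3.5, 8, 5, 10.5, 6, 10.5, 1, 3.5, 9, 7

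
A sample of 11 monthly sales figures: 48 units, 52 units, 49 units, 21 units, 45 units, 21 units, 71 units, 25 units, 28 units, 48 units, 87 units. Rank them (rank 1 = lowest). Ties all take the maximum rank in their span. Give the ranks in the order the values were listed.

Sorted (ascending): 21, 21, 25, 28, 45, 48, 48, 49, 52, 71, 87
The 2 values of 21 occupy positions 1–2 → each gets rank 2.
The 2 values of 48 occupy positions 6–7 → each gets rank 7.

7, 9, 8, 2, 5, 2, 10, 3, 4, 7, 11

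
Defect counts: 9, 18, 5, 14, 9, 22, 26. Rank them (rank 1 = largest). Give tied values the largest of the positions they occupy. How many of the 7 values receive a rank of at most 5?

Sorted (descending): 26, 22, 18, 14, 9, 9, 5
The 2 values of 9 occupy positions 5–6 → each gets rank 6.
Ranks ≤ 5: {1, 2, 3, 4} → 4 values.

4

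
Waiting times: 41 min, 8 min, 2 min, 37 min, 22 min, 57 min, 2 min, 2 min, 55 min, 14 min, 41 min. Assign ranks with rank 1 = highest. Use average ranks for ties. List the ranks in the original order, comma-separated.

Sorted (descending): 57, 55, 41, 41, 37, 22, 14, 8, 2, 2, 2
The 2 values of 41 occupy positions 3–4 → average rank (3+4)/2 = 3.5.
The 3 values of 2 occupy positions 9–11 → average rank 10.

3.5, 8, 10, 5, 6, 1, 10, 10, 2, 7, 3.5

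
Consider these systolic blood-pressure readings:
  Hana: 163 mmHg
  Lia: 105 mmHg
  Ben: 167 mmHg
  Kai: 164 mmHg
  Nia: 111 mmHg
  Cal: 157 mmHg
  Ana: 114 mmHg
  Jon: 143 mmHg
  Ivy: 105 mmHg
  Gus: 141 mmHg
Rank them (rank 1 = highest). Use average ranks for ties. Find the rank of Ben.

Sorted (descending): 167, 164, 163, 157, 143, 141, 114, 111, 105, 105
The 2 values of 105 occupy positions 9–10 → average rank (9+10)/2 = 9.5.
Ben has value 167 mmHg → rank 1.

1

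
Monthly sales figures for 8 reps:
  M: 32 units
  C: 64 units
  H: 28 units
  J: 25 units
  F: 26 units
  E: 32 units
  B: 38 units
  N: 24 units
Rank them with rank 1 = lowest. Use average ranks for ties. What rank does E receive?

Sorted (ascending): 24, 25, 26, 28, 32, 32, 38, 64
The 2 values of 32 occupy positions 5–6 → average rank (5+6)/2 = 5.5.
E has value 32 units → rank 5.5.

5.5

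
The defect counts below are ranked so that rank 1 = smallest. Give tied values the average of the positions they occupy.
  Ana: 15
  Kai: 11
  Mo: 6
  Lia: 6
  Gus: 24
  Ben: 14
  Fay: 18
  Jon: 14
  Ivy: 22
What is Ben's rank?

Sorted (ascending): 6, 6, 11, 14, 14, 15, 18, 22, 24
The 2 values of 6 occupy positions 1–2 → average rank (1+2)/2 = 1.5.
The 2 values of 14 occupy positions 4–5 → average rank (4+5)/2 = 4.5.
Ben has value 14 → rank 4.5.

4.5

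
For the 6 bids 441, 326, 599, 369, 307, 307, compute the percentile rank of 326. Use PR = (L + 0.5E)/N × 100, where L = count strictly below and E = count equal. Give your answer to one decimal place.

N = 6.
Strictly below 326: 2. Equal to 326: 1.
PR = (2 + 0.5·1)/6 × 100 = 41.7

41.7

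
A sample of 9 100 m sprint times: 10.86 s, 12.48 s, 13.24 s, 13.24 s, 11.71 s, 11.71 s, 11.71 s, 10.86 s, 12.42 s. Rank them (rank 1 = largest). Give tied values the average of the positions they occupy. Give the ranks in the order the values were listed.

Sorted (descending): 13.24, 13.24, 12.48, 12.42, 11.71, 11.71, 11.71, 10.86, 10.86
The 2 values of 13.24 occupy positions 1–2 → average rank (1+2)/2 = 1.5.
The 3 values of 11.71 occupy positions 5–7 → average rank 6.
The 2 values of 10.86 occupy positions 8–9 → average rank (8+9)/2 = 8.5.

8.5, 3, 1.5, 1.5, 6, 6, 6, 8.5, 4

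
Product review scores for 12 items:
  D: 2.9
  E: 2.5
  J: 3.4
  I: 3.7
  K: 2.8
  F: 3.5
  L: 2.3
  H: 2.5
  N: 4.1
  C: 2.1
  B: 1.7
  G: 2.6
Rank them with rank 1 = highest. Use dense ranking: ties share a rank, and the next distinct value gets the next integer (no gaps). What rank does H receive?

8

Sorted (descending): 4.1, 3.7, 3.5, 3.4, 2.9, 2.8, 2.6, 2.5, 2.5, 2.3, 2.1, 1.7
The 2 values of 2.5 share dense rank 8.
Remaining distinct values take the next consecutive integers.
H has value 2.5 → rank 8.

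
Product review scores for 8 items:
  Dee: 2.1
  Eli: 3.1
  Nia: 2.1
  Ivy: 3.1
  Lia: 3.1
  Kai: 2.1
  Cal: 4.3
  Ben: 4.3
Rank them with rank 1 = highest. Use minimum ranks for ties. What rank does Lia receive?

3

Sorted (descending): 4.3, 4.3, 3.1, 3.1, 3.1, 2.1, 2.1, 2.1
The 2 values of 4.3 occupy positions 1–2 → each gets rank 1.
The 3 values of 3.1 occupy positions 3–5 → each gets rank 3.
The 3 values of 2.1 occupy positions 6–8 → each gets rank 6.
Lia has value 3.1 → rank 3.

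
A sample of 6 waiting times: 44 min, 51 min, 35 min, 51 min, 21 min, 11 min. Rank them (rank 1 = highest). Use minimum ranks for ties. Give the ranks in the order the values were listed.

3, 1, 4, 1, 5, 6

Sorted (descending): 51, 51, 44, 35, 21, 11
The 2 values of 51 occupy positions 1–2 → each gets rank 1.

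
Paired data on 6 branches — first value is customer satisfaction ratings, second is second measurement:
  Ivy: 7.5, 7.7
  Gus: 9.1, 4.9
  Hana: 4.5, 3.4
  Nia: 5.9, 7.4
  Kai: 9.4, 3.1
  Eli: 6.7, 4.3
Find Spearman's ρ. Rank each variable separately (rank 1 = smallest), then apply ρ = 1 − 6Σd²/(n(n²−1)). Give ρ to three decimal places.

Ranks of variable 1: 4, 5, 1, 2, 6, 3
Ranks of variable 2: 6, 4, 2, 5, 1, 3
d = r₁ − r₂: -2, 1, -1, -3, 5, 0
d²: 4, 1, 1, 9, 25, 0; Σd² = 40
ρ = 1 − 6·40/(6·35) = 1 − 240/210 = -0.143

-0.143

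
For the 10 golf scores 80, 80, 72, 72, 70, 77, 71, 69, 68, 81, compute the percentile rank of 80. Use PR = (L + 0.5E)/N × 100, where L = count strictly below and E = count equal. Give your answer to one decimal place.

N = 10.
Strictly below 80: 7. Equal to 80: 2.
PR = (7 + 0.5·2)/10 × 100 = 80.0

80.0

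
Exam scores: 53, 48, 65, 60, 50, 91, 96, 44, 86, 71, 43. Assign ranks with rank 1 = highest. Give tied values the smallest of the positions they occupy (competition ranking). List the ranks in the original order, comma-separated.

7, 9, 5, 6, 8, 2, 1, 10, 3, 4, 11

Sorted (descending): 96, 91, 86, 71, 65, 60, 53, 50, 48, 44, 43
No ties — each value takes its position as its rank.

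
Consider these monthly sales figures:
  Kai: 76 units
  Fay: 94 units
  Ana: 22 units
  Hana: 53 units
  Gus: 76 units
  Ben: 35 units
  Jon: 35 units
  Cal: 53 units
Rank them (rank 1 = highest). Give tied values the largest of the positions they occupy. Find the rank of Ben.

7

Sorted (descending): 94, 76, 76, 53, 53, 35, 35, 22
The 2 values of 76 occupy positions 2–3 → each gets rank 3.
The 2 values of 53 occupy positions 4–5 → each gets rank 5.
The 2 values of 35 occupy positions 6–7 → each gets rank 7.
Ben has value 35 units → rank 7.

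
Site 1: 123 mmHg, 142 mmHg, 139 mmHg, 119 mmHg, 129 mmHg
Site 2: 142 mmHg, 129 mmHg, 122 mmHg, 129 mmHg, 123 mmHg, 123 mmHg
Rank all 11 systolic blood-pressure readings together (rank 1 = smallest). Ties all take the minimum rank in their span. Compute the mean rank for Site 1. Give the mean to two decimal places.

5.80

Sorted (ascending): 119, 122, 123, 123, 123, 129, 129, 129, 139, 142, 142
The 3 values of 123 occupy positions 3–5 → each gets rank 3.
The 3 values of 129 occupy positions 6–8 → each gets rank 6.
The 2 values of 142 occupy positions 10–11 → each gets rank 10.
Site 1 values → pooled ranks: 123→3, 142→10, 139→9, 119→1, 129→6
Mean rank = (3 + 10 + 9 + 1 + 6) / 5 = 5.80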